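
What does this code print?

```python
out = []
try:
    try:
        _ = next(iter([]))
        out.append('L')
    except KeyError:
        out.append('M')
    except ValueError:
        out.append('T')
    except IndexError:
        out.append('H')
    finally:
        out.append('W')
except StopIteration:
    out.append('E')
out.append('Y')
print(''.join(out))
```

Execution trace: 'W' (finally) → 'E' (outer except StopIteration) → 'Y' (after the try/except). Output: WEY

Answer: WEY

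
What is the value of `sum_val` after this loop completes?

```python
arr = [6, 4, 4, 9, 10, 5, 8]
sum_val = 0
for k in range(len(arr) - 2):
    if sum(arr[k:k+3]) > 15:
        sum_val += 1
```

Count windows with sum > 15
`sum_val` takes the values: 0 → 1 → 2 → 3 → 4

Answer: 4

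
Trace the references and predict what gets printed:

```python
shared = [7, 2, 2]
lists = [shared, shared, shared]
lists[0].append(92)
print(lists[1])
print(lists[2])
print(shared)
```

Key concept: list of same reference.
Step by step:
`shared = [7, 2, 2]` → shared = [7, 2, 2]
`lists = [shared, shared, shared]` → lists = [[7, 2, 2], [7, 2, 2], [7, 2, 2]]
`lists[0].append(92)` → shared = [7, 2, 2, 92]; lists = [[7, 2, 2, 92], [7, 2, 2, 92], [7, 2, 2, 92]]
`print(lists[1])` → prints [7, 2, 2, 92]
`print(lists[2])` → prints [7, 2, 2, 92]
`print(shared)` → prints [7, 2, 2, 92]

Answer:
[7, 2, 2, 92]
[7, 2, 2, 92]
[7, 2, 2, 92]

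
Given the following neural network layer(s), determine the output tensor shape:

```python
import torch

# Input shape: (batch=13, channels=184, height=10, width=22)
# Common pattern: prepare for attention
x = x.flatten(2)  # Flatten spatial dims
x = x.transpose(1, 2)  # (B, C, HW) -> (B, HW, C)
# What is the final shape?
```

Input: (13, 184, 10, 22) -> after flatten(2): (13, 184, 220) -> Output: (13, 220, 184)

Answer: (13, 220, 184)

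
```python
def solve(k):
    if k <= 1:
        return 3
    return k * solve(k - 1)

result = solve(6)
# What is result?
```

solve(6) = 6 * 5 * 4 * 3 * 2 * 3 = 2160

Answer: 2160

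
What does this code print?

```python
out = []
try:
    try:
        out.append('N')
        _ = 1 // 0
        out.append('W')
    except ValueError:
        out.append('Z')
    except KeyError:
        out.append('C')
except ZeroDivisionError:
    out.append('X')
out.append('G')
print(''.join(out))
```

Execution trace: 'N' (try body) → 'X' (outer except ZeroDivisionError) → 'G' (after the try/except). Output: NXG

Answer: NXG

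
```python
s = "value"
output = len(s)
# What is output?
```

Trace:
`s = "value"` → s = 'value'
`output = len(s)` → output = 5
So output = 5

Answer: 5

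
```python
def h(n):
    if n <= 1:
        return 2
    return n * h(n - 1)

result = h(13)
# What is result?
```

h(13) = 13 * 12 * 11 * 10 * 9 * 8 * 7 * 6 * 5 * 4 * 3 * 2 * 2 = 12454041600

Answer: 12454041600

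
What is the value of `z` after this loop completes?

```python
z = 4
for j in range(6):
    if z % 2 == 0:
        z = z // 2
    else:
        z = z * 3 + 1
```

Collatz-style transformation from 4
`z` takes the values: 4 → 2 → 1 → 4 → 2 → 1 → 4

Answer: 4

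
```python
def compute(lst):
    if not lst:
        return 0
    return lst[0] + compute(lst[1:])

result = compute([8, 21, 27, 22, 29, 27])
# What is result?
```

8 + 21 + 27 + 22 + 29 + 27 + 0 = 134

Answer: 134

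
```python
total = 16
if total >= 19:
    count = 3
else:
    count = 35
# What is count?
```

Trace:
`total = 16` → total = 16
`if total >= 19: ...` → total >= 19 is False, take else branch → count = 35
So count = 35

Answer: 35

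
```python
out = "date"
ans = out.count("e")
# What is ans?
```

Trace:
`out = "date"` → out = 'date'
`ans = out.count("e")` → ans = 1
So ans = 1

Answer: 1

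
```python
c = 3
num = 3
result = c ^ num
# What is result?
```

Trace:
`c = 3` → c = 3
`num = 3` → num = 3
`result = c ^ num` → result = 0
So result = 0

Answer: 0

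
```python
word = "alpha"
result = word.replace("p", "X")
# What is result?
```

Trace:
`word = "alpha"` → word = 'alpha'
`result = word.replace("p", "X")` → result = 'alXha'
So result = 'alXha'

Answer: 'alXha'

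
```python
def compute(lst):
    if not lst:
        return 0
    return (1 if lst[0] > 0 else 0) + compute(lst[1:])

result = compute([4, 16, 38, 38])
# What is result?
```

Count of positive elements in [4, 16, 38, 38] = 4

Answer: 4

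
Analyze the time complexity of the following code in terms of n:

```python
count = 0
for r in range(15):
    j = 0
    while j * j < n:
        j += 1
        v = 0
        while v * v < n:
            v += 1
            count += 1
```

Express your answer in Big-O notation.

Each loop level contributes: 1 × √n × √n. Multiplying the contributions gives O(n).

Answer: O(n)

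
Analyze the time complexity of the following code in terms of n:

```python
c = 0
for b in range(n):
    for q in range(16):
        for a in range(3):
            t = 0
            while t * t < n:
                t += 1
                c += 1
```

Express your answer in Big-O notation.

Each loop level contributes: n × 1 × 1 × √n. Multiplying the contributions gives O(n√n).

Answer: O(n√n)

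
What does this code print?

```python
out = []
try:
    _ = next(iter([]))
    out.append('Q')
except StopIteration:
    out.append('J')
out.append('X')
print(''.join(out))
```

Execution trace: 'J' (except StopIteration) → 'X' (after the try/except). Output: JX

Answer: JX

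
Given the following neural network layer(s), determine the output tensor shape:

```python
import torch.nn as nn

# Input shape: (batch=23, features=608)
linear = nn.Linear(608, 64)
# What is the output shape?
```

Input: (23, 608) -> Output: (23, 64)

Answer: (23, 64)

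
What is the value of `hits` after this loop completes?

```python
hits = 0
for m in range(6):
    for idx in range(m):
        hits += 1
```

Triangle number: 0+1+2+...+5
`hits` takes the values: 0 → 1 → 2 → 3 → 4 → 5 → 6 → 7 → 8 → 9 → 10 → 11 → 12 → 13 → 14 → 15

Answer: 15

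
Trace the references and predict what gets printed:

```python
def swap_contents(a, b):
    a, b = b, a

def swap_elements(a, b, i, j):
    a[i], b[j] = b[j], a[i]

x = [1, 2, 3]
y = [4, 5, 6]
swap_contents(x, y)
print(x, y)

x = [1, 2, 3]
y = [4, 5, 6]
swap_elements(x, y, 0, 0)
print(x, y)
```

Key concept: parameter rebinding vs mutation.
Step by step:
`x = [1, 2, 3]` → x = [1, 2, 3]
`y = [4, 5, 6]` → y = [4, 5, 6]
`swap_contents(x, y)` → no visible change to tracked variables
`print(x, y)` → prints [1, 2, 3] [4, 5, 6]
`x = [1, 2, 3]` → x = [1, 2, 3]
`y = [4, 5, 6]` → y = [4, 5, 6]
`swap_elements(x, y, 0, 0)` → x = [4, 2, 3]; y = [1, 5, 6]
`print(x, y)` → prints [4, 2, 3] [1, 5, 6]

Answer:
[1, 2, 3] [4, 5, 6]
[4, 2, 3] [1, 5, 6]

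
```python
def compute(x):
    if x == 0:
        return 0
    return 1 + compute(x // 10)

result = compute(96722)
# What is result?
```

Count of digits of 96722: 5

Answer: 5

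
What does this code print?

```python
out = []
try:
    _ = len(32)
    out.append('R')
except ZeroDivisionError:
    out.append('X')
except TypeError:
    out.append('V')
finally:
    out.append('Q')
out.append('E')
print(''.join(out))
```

Execution trace: 'V' (except TypeError) → 'Q' (finally) → 'E' (after the try/except). Output: VQE

Answer: VQE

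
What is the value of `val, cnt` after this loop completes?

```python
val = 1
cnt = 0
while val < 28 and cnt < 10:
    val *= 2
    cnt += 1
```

Double until >= 28 or 10 iterations
`val, cnt` takes the values: (1, 0) → (2, 0) → (2, 1) → (4, 1) → (4, 2) → (8, 2) → (8, 3) → (16, 3) → (16, 4) → (32, 4) → (32, 5)

Answer: 32, 5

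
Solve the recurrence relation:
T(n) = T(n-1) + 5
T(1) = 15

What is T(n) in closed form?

Unrolling: T(n) = T(1) + 5·(n-1) = 15 + 5(n-1) = 5n + 10.

Answer: T(n) = 5n + 10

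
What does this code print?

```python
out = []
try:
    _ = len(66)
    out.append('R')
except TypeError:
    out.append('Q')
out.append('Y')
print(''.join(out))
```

Execution trace: 'Q' (except TypeError) → 'Y' (after the try/except). Output: QY

Answer: QY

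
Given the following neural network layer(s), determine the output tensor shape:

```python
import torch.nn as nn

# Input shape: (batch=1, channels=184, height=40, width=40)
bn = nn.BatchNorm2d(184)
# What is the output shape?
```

Input: (1, 184, 40, 40) -> Output: (1, 184, 40, 40)

Answer: (1, 184, 40, 40)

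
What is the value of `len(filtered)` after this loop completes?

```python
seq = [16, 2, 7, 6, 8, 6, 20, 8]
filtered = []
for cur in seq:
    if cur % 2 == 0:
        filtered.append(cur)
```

Count even numbers in [16, 2, 7, 6, 8, 6, 20, 8]
`filtered` takes the values: [] → [16] → [16, 2] → [16, 2, 6] → [16, 2, 6, 8] → [16, 2, 6, 8, 6] → [16, 2, 6, 8, 6, 20] → [16, 2, 6, 8, 6, 20, 8]
So `len(filtered)` = 7

Answer: 7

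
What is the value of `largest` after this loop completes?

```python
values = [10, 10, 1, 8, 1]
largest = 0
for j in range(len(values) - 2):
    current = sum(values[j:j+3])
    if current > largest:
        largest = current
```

Max sum of 3-element window in [10, 10, 1, 8, 1]
`largest` takes the values: 0 → 21

Answer: 21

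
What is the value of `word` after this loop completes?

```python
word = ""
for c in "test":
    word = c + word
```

Reverse 'test'
`word` takes the values: "" → "t" → "et" → "set" → "tset"

Answer: "tset"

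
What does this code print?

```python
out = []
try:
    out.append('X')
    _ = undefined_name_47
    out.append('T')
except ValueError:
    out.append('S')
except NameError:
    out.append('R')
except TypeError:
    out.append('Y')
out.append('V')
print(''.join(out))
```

Execution trace: 'X' (try body) → 'R' (except NameError) → 'V' (after the try/except). Output: XRV

Answer: XRV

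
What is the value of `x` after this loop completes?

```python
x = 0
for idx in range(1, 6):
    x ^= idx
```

XOR of 1 to 5
`x` takes the values: 0 → 1 → 3 → 0 → 4 → 1

Answer: 1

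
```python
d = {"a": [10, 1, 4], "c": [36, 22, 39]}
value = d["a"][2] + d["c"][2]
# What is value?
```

Trace:
`d = {"a": [10, 1, 4], "c": [36, 22, 39]}` → d = {'a': [10, 1, 4], 'c': [36, 22, 39]}
`value = d["a"][2] + d["c"][2]` → value = 43
So value = 43

Answer: 43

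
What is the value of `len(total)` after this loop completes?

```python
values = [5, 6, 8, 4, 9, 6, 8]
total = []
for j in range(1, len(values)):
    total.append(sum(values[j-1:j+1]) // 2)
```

Number of 2-element averages
`total` takes the values: [] → [5] → [5, 7] → [5, 7, 6] → [5, 7, 6, 6] → [5, 7, 6, 6, 7] → [5, 7, 6, 6, 7, 7]
So `len(total)` = 6

Answer: 6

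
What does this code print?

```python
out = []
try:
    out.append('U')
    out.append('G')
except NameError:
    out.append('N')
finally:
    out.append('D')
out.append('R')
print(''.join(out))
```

Execution trace: 'U' (try body) → 'G' (try body, no exception) → 'D' (finally) → 'R' (after the try/except). Output: UGDR

Answer: UGDR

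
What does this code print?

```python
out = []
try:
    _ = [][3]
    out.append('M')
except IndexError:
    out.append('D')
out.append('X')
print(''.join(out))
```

Execution trace: 'D' (except IndexError) → 'X' (after the try/except). Output: DX

Answer: DX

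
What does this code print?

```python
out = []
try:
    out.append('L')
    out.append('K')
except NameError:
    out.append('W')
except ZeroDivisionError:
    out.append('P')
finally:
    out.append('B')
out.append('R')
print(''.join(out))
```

Execution trace: 'L' (try body) → 'K' (try body, no exception) → 'B' (finally) → 'R' (after the try/except). Output: LKBR

Answer: LKBR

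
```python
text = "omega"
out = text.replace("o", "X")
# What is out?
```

Trace:
`text = "omega"` → text = 'omega'
`out = text.replace("o", "X")` → out = 'Xmega'
So out = 'Xmega'

Answer: 'Xmega'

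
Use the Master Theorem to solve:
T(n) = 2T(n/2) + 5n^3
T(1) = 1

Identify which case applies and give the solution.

a=2, b=2, f(n)=5n^3. log_2(2) = 1. Since c=3 > 1 and the regularity condition holds (2(n/2)^3 = (2/2^3)n^3 with 2/2^3 < 1), Case 3 applies: T(n) = Θ(f(n)) = O(n^3).

Answer: O(n^3) - Case 3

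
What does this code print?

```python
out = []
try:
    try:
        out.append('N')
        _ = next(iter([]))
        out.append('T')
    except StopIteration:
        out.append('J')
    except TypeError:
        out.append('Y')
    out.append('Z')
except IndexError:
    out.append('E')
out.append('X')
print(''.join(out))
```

Execution trace: 'N' (inner try body) → 'J' (inner except StopIteration) → 'Z' (try body, no exception) → 'X' (after the try/except). Output: NJZX

Answer: NJZX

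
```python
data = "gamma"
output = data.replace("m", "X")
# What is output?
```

Trace:
`data = "gamma"` → data = 'gamma'
`output = data.replace("m", "X")` → output = 'gaXXa'
So output = 'gaXXa'

Answer: 'gaXXa'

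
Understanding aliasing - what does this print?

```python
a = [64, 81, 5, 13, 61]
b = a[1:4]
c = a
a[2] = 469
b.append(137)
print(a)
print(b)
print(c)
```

Key concept: slice vs alias.
Step by step:
`a = [64, 81, 5, 13, 61]` → a = [64, 81, 5, 13, 61]
`b = a[1:4]` → b = [81, 5, 13]
`c = a` → c = [64, 81, 5, 13, 61] (same object as a)
`a[2] = 469` → a = [64, 81, 469, 13, 61] (same object as c); c = [64, 81, 469, 13, 61] (same object as a)
`b.append(137)` → b = [81, 5, 13, 137]
`print(a)` → prints [64, 81, 469, 13, 61]
`print(b)` → prints [81, 5, 13, 137]
`print(c)` → prints [64, 81, 469, 13, 61]

Answer:
[64, 81, 469, 13, 61]
[81, 5, 13, 137]
[64, 81, 469, 13, 61]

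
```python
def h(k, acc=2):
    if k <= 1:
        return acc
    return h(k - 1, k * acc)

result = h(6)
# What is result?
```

Accumulator trace (n, acc): (6, 2) -> (5, 12) -> (4, 60) -> (3, 240) -> (2, 720) -> (1, 1440) -> return 1440

Answer: 1440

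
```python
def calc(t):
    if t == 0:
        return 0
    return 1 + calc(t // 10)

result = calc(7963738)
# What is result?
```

Count of digits of 7963738: 7

Answer: 7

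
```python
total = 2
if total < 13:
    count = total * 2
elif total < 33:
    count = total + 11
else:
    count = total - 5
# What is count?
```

Trace:
`total = 2` → total = 2
`if total < 13: ...` → total < 13 is True → count = 4
So count = 4

Answer: 4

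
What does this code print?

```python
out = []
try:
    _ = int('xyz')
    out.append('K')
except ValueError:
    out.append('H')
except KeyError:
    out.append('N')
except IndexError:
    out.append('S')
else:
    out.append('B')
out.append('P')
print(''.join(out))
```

Execution trace: 'H' (except ValueError) → 'P' (after the try/except). Output: HP

Answer: HP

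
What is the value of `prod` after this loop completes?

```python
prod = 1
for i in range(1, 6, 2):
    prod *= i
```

Product of 1, 3, 5, ... up to 5
`prod` takes the values: 1 → 3 → 15

Answer: 15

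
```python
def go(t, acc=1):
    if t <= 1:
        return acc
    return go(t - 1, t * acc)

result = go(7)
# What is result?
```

Accumulator trace (n, acc): (7, 1) -> (6, 7) -> (5, 42) -> (4, 210) -> (3, 840) -> (2, 2520) -> (1, 5040) -> return 5040

Answer: 5040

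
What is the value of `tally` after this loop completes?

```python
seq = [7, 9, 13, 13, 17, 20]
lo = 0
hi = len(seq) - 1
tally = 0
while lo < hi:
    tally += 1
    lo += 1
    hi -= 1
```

Iterations until pointers meet (list length 6)
`tally` takes the values: 0 → 1 → 2 → 3

Answer: 3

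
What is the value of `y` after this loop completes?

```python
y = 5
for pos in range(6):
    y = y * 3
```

Multiply by 3, 6 times: 5 * 3^6 = 3645
`y` takes the values: 5 → 15 → 45 → 135 → 405 → 1215 → 3645

Answer: 3645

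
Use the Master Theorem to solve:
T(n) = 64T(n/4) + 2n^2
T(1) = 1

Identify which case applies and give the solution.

a=64, b=4, f(n)=2n^2. log_4(64) = 3. Since c=2 < 3, Case 1 applies: T(n) = Θ(n^log_b(a)) = O(n^3).

Answer: O(n^3) - Case 1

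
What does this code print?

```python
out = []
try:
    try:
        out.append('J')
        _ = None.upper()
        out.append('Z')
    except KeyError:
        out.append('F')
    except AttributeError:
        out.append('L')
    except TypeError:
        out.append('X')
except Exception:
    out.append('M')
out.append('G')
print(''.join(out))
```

Execution trace: 'J' (inner try body) → 'L' (inner except AttributeError) → 'G' (after the try/except). Output: JLG

Answer: JLG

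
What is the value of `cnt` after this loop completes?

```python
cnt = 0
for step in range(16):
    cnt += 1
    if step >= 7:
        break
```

Loop breaks when step reaches 7, cnt is 8
`cnt` takes the values: 0 → 1 → 2 → 3 → 4 → 5 → 6 → 7 → 8

Answer: 8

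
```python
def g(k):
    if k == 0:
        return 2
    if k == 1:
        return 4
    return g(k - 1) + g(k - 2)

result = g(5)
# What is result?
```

Build up from base cases: g(0)=2, g(1)=4, g(2)=6, g(3)=10, g(4)=16, g(5)=26

Answer: 26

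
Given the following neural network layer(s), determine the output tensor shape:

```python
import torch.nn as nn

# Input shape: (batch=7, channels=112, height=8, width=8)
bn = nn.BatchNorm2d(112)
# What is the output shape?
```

Input: (7, 112, 8, 8) -> Output: (7, 112, 8, 8)

Answer: (7, 112, 8, 8)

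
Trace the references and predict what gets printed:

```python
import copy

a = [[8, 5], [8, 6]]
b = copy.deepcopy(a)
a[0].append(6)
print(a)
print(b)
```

Key concept: deep copy is fully independent.
Step by step:
`a = [[8, 5], [8, 6]]` → a = [[8, 5], [8, 6]]
`b = copy.deepcopy(a)` → b = [[8, 5], [8, 6]]
`a[0].append(6)` → a = [[8, 5, 6], [8, 6]]
`print(a)` → prints [[8, 5, 6], [8, 6]]
`print(b)` → prints [[8, 5], [8, 6]]

Answer:
[[8, 5, 6], [8, 6]]
[[8, 5], [8, 6]]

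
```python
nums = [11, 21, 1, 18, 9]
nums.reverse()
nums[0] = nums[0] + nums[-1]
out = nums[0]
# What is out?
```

Trace:
`nums = [11, 21, 1, 18, 9]` → nums = [11, 21, 1, 18, 9]
`nums.reverse()` → nums = [9, 18, 1, 21, 11]
`nums[0] = nums[0] + nums[-1]` → nums = [20, 18, 1, 21, 11]
`out = nums[0]` → out = 20
So out = 20

Answer: 20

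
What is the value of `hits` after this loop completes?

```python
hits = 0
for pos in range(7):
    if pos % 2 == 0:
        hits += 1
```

Count numbers divisible by 2 in range(7)
`hits` takes the values: 0 → 1 → 2 → 3 → 4

Answer: 4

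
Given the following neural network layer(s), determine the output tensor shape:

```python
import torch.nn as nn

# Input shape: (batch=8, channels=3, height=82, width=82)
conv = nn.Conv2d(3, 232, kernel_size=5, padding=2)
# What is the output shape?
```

Input: (8, 3, 82, 82) -> Output: (8, 232, 82, 82)

Answer: (8, 232, 82, 82)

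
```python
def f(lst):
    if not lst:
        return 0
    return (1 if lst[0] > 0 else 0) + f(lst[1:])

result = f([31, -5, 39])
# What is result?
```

Count of positive elements in [31, -5, 39] = 2

Answer: 2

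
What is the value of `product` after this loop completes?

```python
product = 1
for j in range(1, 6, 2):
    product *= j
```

Product of 1, 3, 5, ... up to 5
`product` takes the values: 1 → 3 → 15

Answer: 15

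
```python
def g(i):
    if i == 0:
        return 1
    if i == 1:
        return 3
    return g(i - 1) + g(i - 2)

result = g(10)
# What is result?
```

Build up from base cases: g(0)=1, g(1)=3, g(2)=4, g(3)=7, g(4)=11, g(5)=18, g(6)=29, ..., g(10)=199

Answer: 199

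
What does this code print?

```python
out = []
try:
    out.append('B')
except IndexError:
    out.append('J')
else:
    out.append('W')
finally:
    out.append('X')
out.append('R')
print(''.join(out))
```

Execution trace: 'B' (try body, no exception) → 'W' (else) → 'X' (finally) → 'R' (after the try/except). Output: BWXR

Answer: BWXR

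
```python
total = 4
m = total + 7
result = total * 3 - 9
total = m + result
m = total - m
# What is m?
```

Trace:
`total = 4` → total = 4
`m = total + 7` → m = 11
`result = total * 3 - 9` → result = 3
`total = m + result` → total = 14
`m = total - m` → m = 3
So m = 3

Answer: 3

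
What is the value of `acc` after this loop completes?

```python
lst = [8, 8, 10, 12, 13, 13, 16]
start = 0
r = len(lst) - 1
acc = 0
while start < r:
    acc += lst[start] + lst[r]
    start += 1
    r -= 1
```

Sum of pairs from ends
`acc` takes the values: 0 → 24 → 45 → 68

Answer: 68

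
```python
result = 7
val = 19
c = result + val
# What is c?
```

Trace:
`result = 7` → result = 7
`val = 19` → val = 19
`c = result + val` → c = 26
So c = 26

Answer: 26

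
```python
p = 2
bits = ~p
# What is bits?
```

Trace:
`p = 2` → p = 2
`bits = ~p` → bits = -3
So bits = -3

Answer: -3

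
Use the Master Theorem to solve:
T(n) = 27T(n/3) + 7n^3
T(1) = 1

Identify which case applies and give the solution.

a=27, b=3, f(n)=7n^3. log_3(27) = 3. Since c=3 = 3, Case 2 applies: T(n) = Θ(n^log_b(a) · log n) = O(n^3 log n).

Answer: O(n^3 log n) - Case 2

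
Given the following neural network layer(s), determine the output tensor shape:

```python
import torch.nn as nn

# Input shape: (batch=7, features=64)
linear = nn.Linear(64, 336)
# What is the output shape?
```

Input: (7, 64) -> Output: (7, 336)

Answer: (7, 336)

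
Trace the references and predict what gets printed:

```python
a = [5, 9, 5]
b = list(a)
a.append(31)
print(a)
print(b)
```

Key concept: list() constructor creates copy.
Step by step:
`a = [5, 9, 5]` → a = [5, 9, 5]
`b = list(a)` → b = [5, 9, 5]
`a.append(31)` → a = [5, 9, 5, 31]
`print(a)` → prints [5, 9, 5, 31]
`print(b)` → prints [5, 9, 5]

Answer:
[5, 9, 5, 31]
[5, 9, 5]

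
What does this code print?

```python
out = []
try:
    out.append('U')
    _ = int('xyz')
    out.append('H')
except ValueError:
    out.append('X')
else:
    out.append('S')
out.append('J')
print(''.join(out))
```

Execution trace: 'U' (try body) → 'X' (except ValueError) → 'J' (after the try/except). Output: UXJ

Answer: UXJ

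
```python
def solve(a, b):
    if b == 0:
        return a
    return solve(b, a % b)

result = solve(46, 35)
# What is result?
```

solve(46, 35) -> solve(35, 11) -> solve(11, 2) -> solve(2, 1) -> solve(1, 0) -> 1

Answer: 1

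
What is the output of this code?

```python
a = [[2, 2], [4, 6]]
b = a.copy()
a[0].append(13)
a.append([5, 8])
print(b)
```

Key concept: shallow copy with nested lists.
Step by step:
`a = [[2, 2], [4, 6]]` → a = [[2, 2], [4, 6]]
`b = a.copy()` → b = [[2, 2], [4, 6]]
`a[0].append(13)` → a = [[2, 2, 13], [4, 6]]; b = [[2, 2, 13], [4, 6]]
`a.append([5, 8])` → a = [[2, 2, 13], [4, 6], [5, 8]]
`print(b)` → prints [[2, 2, 13], [4, 6]]

Answer: [[2, 2, 13], [4, 6]]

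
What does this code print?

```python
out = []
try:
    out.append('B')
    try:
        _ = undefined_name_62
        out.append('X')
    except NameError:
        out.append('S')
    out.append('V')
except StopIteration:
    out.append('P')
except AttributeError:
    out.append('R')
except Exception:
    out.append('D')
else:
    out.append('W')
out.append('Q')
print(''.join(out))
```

Execution trace: 'B' (try body) → 'S' (inner except NameError) → 'V' (try body, no exception) → 'W' (else) → 'Q' (after the try/except). Output: BSVWQ

Answer: BSVWQ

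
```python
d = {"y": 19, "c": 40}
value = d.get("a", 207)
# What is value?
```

Trace:
`d = {"y": 19, "c": 40}` → d = {'y': 19, 'c': 40}
`value = d.get("a", 207)` → value = 207
So value = 207

Answer: 207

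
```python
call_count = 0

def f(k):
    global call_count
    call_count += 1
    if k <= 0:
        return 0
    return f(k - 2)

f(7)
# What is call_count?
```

Linear recursion stepping by 2: 5 calls from k=7 down to ≤0.

Answer: 5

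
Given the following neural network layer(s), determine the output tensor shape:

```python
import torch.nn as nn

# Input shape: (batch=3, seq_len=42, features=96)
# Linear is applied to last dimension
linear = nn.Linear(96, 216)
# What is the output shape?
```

Input: (3, 42, 96) -> Output: (3, 42, 216)

Answer: (3, 42, 216)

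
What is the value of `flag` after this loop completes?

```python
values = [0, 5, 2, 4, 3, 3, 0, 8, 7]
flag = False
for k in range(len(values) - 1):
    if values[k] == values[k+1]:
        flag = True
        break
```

Check consecutive duplicates in [0, 5, 2, 4, 3, 3, 0, 8, 7]
`flag` takes the values: False → True

Answer: True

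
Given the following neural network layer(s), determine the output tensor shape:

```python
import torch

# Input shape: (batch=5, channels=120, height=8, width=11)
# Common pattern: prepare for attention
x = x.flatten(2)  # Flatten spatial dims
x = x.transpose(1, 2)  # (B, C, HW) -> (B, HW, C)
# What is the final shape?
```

Input: (5, 120, 8, 11) -> after flatten(2): (5, 120, 88) -> Output: (5, 88, 120)

Answer: (5, 88, 120)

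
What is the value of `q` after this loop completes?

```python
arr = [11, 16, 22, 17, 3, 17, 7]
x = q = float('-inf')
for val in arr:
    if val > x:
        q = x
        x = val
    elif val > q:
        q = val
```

Second largest (with repeats) in [11, 16, 22, 17, 3, 17, 7]
`q` takes the values: -inf → 11 → 16 → 17

Answer: 17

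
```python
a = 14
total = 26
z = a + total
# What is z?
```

Trace:
`a = 14` → a = 14
`total = 26` → total = 26
`z = a + total` → z = 40
So z = 40

Answer: 40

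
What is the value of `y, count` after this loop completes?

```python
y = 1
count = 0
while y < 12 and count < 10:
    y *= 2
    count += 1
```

Double until >= 12 or 10 iterations
`y, count` takes the values: (1, 0) → (2, 0) → (2, 1) → (4, 1) → (4, 2) → (8, 2) → (8, 3) → (16, 3) → (16, 4)

Answer: 16, 4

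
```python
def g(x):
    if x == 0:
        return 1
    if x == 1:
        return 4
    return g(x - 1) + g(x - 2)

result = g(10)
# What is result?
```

Build up from base cases: g(0)=1, g(1)=4, g(2)=5, g(3)=9, g(4)=14, g(5)=23, g(6)=37, ..., g(10)=254

Answer: 254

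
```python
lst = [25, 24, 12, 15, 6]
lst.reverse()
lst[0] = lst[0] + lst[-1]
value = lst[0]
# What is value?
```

Trace:
`lst = [25, 24, 12, 15, 6]` → lst = [25, 24, 12, 15, 6]
`lst.reverse()` → lst = [6, 15, 12, 24, 25]
`lst[0] = lst[0] + lst[-1]` → lst = [31, 15, 12, 24, 25]
`value = lst[0]` → value = 31
So value = 31

Answer: 31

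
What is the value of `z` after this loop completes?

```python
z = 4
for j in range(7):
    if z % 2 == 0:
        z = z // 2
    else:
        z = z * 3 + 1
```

Collatz-style transformation from 4
`z` takes the values: 4 → 2 → 1 → 4 → 2 → 1 → 4 → 2

Answer: 2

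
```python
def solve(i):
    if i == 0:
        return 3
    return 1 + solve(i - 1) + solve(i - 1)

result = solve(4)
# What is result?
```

solve(i) = 1 + 2·solve(i-1), solve(0)=3. Closed form: (3+1)·2^4 - 1 = 63.

Answer: 63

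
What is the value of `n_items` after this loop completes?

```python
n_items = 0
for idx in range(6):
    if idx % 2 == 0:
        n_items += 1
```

Count numbers divisible by 2 in range(6)
`n_items` takes the values: 0 → 1 → 2 → 3

Answer: 3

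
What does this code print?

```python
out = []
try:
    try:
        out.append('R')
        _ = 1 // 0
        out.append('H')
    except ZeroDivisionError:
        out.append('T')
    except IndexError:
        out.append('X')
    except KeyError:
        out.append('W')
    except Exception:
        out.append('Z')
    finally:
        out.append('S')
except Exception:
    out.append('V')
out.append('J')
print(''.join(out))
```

Execution trace: 'R' (inner try body) → 'T' (inner except ZeroDivisionError) → 'S' (inner finally) → 'J' (after the try/except). Output: RTSJ

Answer: RTSJ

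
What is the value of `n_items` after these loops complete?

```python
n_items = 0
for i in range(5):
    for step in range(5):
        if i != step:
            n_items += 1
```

5² - 5 (exclude diagonal)
`n_items` takes the values: 0 → 1 → 2 → 3 → 4 → 5 → 6 → 7 → 8 → 9 → 10 → 11 → 12 → 13 → 14 → 15 → 16 → 17 → 18 → 19 → 20

Answer: 20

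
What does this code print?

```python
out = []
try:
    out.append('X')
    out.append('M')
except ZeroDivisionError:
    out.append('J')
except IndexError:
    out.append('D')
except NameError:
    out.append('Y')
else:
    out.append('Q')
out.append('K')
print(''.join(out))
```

Execution trace: 'X' (try body) → 'M' (try body, no exception) → 'Q' (else) → 'K' (after the try/except). Output: XMQK

Answer: XMQK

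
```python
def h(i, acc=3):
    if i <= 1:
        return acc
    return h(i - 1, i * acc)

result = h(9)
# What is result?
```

Accumulator trace (n, acc): (9, 3) -> (8, 27) -> (7, 216) -> (6, 1512) -> (5, 9072) -> (4, 45360) -> (3, 181440) -> (2, 544320) -> (1, 1088640) -> return 1088640

Answer: 1088640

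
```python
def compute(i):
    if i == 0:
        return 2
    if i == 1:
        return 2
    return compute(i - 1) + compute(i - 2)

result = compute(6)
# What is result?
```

Build up from base cases: compute(0)=2, compute(1)=2, compute(2)=4, compute(3)=6, compute(4)=10, compute(5)=16, compute(6)=26

Answer: 26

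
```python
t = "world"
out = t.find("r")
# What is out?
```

Trace:
`t = "world"` → t = 'world'
`out = t.find("r")` → out = 2
So out = 2

Answer: 2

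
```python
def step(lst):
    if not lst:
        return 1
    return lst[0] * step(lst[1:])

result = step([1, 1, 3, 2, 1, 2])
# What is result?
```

Product over [1, 1, 3, 2, 1, 2] = 1 * 1 * 3 * 2 * 1 * 2 = 12

Answer: 12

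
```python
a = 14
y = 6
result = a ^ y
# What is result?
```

Trace:
`a = 14` → a = 14
`y = 6` → y = 6
`result = a ^ y` → result = 8
So result = 8

Answer: 8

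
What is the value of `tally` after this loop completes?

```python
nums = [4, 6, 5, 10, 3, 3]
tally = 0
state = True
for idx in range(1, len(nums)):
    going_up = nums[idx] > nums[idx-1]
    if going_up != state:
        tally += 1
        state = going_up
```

Count direction changes in [4, 6, 5, 10, 3, 3]
`tally` takes the values: 0 → 1 → 2 → 3

Answer: 3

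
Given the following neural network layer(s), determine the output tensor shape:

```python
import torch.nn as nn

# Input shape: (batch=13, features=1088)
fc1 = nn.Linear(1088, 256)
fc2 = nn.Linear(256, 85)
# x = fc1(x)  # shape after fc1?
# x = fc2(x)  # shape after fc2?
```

Input: (13, 1088) -> after fc1: (13, 256) -> Output: (13, 85)

Answer: (13, 85)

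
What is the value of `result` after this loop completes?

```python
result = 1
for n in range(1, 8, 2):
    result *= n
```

Product of 1, 3, 5, ... up to 7
`result` takes the values: 1 → 3 → 15 → 105

Answer: 105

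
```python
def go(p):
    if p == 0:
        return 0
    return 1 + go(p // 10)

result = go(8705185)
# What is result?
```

Count of digits of 8705185: 7

Answer: 7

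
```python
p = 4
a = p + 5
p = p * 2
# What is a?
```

Trace:
`p = 4` → p = 4
`a = p + 5` → a = 9
`p = p * 2` → p = 8
So a = 9

Answer: 9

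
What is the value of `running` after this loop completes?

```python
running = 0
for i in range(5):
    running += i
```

Sum of 0 to 4 = 10
`running` takes the values: 0 → 1 → 3 → 6 → 10

Answer: 10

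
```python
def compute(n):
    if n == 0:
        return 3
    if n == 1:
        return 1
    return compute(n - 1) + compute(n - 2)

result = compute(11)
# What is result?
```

Build up from base cases: compute(0)=3, compute(1)=1, compute(2)=4, compute(3)=5, compute(4)=9, compute(5)=14, compute(6)=23, ..., compute(11)=254

Answer: 254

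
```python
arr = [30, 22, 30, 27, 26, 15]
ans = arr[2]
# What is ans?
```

Trace:
`arr = [30, 22, 30, 27, 26, 15]` → arr = [30, 22, 30, 27, 26, 15]
`ans = arr[2]` → ans = 30
So ans = 30

Answer: 30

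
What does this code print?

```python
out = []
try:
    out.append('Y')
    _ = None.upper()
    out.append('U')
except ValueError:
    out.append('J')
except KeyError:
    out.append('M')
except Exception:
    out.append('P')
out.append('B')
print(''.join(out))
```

Execution trace: 'Y' (try body) → 'P' (except Exception) → 'B' (after the try/except). Output: YPB

Answer: YPB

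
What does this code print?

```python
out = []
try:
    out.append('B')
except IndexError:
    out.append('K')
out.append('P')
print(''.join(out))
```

Execution trace: 'B' (try body, no exception) → 'P' (after the try/except). Output: BP

Answer: BP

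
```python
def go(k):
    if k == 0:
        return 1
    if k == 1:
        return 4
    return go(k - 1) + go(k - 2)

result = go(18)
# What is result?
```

Build up from base cases: go(0)=1, go(1)=4, go(2)=5, go(3)=9, go(4)=14, go(5)=23, go(6)=37, ..., go(18)=11933

Answer: 11933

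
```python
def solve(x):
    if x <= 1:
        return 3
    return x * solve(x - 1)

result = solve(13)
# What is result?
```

solve(13) = 13 * 12 * 11 * 10 * 9 * 8 * 7 * 6 * 5 * 4 * 3 * 2 * 3 = 18681062400

Answer: 18681062400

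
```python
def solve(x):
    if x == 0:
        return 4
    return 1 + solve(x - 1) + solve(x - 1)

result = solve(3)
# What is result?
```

solve(x) = 1 + 2·solve(x-1), solve(0)=4. Closed form: (4+1)·2^3 - 1 = 39.

Answer: 39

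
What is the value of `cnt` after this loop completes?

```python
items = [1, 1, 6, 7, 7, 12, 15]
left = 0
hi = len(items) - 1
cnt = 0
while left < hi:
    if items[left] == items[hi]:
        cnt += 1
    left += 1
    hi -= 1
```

Count matching pairs from ends
`cnt` takes the values: 0

Answer: 0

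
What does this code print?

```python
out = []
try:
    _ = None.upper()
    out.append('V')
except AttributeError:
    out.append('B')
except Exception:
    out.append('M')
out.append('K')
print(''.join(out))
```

Execution trace: 'B' (except AttributeError) → 'K' (after the try/except). Output: BK

Answer: BK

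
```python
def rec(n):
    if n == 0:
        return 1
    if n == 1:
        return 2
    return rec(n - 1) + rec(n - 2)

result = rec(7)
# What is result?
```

Build up from base cases: rec(0)=1, rec(1)=2, rec(2)=3, rec(3)=5, rec(4)=8, rec(5)=13, rec(6)=21, ..., rec(7)=34

Answer: 34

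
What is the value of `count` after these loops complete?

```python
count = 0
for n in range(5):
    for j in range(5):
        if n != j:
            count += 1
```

5² - 5 (exclude diagonal)
`count` takes the values: 0 → 1 → 2 → 3 → 4 → 5 → 6 → 7 → 8 → 9 → 10 → 11 → 12 → 13 → 14 → 15 → 16 → 17 → 18 → 19 → 20

Answer: 20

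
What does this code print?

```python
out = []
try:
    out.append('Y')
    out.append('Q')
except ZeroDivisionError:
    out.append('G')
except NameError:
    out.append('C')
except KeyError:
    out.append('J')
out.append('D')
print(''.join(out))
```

Execution trace: 'Y' (try body) → 'Q' (try body, no exception) → 'D' (after the try/except). Output: YQD

Answer: YQD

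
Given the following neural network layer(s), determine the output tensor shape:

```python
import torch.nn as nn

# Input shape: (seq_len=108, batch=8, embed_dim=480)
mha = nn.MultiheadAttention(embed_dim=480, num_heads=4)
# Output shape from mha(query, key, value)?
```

Input: (108, 8, 480) -> Output: (108, 8, 480)

Answer: (108, 8, 480)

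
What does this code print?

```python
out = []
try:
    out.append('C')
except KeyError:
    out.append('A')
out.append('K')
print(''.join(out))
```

Execution trace: 'C' (try body, no exception) → 'K' (after the try/except). Output: CK

Answer: CK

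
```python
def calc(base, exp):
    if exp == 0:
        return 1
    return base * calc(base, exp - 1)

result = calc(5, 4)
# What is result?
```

calc(5, 4) = 5 * 5 * 5 * 5 = 625

Answer: 625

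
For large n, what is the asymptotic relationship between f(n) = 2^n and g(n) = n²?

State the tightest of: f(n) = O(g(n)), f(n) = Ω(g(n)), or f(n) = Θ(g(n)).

2^n vs n²: f(n) = Ω(g(n)) but not O(g(n)) — 2^n grows strictly faster than n².

Answer: f(n) = Ω(g(n)) but not O(g(n)) — 2^n grows strictly faster than n².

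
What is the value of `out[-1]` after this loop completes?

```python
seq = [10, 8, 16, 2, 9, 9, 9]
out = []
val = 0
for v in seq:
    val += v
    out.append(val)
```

Cumulative sum ends at 63
`out` takes the values: [] → [10] → [10, 18] → [10, 18, 34] → [10, 18, 34, 36] → [10, 18, 34, 36, 45] → [10, 18, 34, 36, 45, 54] → [10, 18, 34, 36, 45, 54, 63]
So `out[-1]` = 63

Answer: 63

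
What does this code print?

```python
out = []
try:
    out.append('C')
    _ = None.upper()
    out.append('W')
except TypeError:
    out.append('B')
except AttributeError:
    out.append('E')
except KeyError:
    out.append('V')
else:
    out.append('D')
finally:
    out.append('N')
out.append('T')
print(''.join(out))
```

Execution trace: 'C' (try body) → 'E' (except AttributeError) → 'N' (finally) → 'T' (after the try/except). Output: CENT

Answer: CENT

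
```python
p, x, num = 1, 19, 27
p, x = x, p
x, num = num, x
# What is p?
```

Trace:
`p, x, num = 1, 19, 27` → p = 1; x = 19; num = 27
`p, x = x, p` → p = 19; x = 1
`x, num = num, x` → x = 27; num = 1
So p = 19

Answer: 19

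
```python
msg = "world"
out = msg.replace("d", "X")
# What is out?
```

Trace:
`msg = "world"` → msg = 'world'
`out = msg.replace("d", "X")` → out = 'worlX'
So out = 'worlX'

Answer: 'worlX'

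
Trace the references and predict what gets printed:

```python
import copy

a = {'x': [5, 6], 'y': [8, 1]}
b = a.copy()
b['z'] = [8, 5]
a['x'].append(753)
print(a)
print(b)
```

Key concept: shallow copy of dict with mutable values.
Step by step:
`a = {'x': [5, 6], 'y': [8, 1]}` → a = {'x': [5, 6], 'y': [8, 1]}
`b = a.copy()` → b = {'x': [5, 6], 'y': [8, 1]}
`b['z'] = [8, 5]` → b = {'x': [5, 6], 'y': [8, 1], 'z': [8, 5]}
`a['x'].append(753)` → a = {'x': [5, 6, 753], 'y': [8, 1]}; b = {'x': [5, 6, 753], 'y': [8, 1], 'z': [8, 5]}
`print(a)` → prints {'x': [5, 6, 753], 'y': [8, 1]}
`print(b)` → prints {'x': [5, 6, 753], 'y': [8, 1], 'z': [8, 5]}

Answer:
{'x': [5, 6, 753], 'y': [8, 1]}
{'x': [5, 6, 753], 'y': [8, 1], 'z': [8, 5]}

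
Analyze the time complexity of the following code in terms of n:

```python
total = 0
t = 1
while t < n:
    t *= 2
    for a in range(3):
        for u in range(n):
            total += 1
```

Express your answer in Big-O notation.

Each loop level contributes: log n × 1 × n. Multiplying the contributions gives O(n log n).

Answer: O(n log n)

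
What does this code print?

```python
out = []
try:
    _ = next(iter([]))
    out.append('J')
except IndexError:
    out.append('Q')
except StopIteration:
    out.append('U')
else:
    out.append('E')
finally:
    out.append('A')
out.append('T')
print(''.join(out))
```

Execution trace: 'U' (except StopIteration) → 'A' (finally) → 'T' (after the try/except). Output: UAT

Answer: UAT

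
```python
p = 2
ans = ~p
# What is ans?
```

Trace:
`p = 2` → p = 2
`ans = ~p` → ans = -3
So ans = -3

Answer: -3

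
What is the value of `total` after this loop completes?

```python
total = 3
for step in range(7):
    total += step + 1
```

Start at 3, add 1 to 7 = 31
`total` takes the values: 3 → 4 → 6 → 9 → 13 → 18 → 24 → 31

Answer: 31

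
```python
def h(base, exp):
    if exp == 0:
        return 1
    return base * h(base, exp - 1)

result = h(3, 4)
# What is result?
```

h(3, 4) = 3 * 3 * 3 * 3 = 81

Answer: 81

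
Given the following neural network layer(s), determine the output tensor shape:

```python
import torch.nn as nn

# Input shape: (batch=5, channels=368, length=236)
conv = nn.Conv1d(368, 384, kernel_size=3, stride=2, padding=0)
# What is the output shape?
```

Input: (5, 368, 236) -> Output: (5, 384, 117)

Answer: (5, 384, 117)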